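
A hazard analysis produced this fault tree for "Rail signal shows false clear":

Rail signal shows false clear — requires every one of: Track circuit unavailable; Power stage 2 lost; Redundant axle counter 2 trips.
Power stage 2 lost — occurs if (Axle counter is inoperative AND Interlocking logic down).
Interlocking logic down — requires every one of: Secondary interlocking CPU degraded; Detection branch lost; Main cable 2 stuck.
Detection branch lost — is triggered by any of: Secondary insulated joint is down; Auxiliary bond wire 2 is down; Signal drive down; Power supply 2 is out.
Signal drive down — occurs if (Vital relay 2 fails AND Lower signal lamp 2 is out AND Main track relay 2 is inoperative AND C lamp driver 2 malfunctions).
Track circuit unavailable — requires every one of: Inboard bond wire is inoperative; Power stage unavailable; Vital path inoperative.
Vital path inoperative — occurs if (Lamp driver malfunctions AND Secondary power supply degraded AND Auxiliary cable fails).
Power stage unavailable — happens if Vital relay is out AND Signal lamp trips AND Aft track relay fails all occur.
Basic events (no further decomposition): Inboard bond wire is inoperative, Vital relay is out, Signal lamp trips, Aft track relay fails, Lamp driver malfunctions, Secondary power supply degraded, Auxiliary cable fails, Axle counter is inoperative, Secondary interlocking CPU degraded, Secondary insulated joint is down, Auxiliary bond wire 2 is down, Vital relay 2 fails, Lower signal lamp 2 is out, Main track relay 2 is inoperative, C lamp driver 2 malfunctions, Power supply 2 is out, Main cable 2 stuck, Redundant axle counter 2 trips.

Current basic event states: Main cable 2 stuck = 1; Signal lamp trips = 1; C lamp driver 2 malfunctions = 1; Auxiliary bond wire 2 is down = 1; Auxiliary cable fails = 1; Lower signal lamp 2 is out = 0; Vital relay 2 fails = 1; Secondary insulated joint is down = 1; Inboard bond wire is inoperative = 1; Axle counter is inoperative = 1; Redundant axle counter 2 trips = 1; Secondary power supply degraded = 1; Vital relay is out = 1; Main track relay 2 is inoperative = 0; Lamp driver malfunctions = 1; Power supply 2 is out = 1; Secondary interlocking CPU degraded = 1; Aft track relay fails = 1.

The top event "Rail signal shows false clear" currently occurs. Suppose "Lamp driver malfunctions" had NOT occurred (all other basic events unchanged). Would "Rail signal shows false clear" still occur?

Counterfactual: set "Lamp driver malfunctions" to not occurred.
Power stage unavailable [AND]: Vital relay is out=occurs, Signal lamp trips=occurs, Aft track relay fails=occurs → all inputs occur → occurs.
Vital path inoperative [AND]: Lamp driver malfunctions=not, Secondary power supply degraded=occurs, Auxiliary cable fails=occurs → not all inputs occur → does not occur.
Track circuit unavailable [AND]: Inboard bond wire is inoperative=occurs, Power stage unavailable=occurs, Vital path inoperative=not → not all inputs occur → does not occur.
Signal drive down [AND]: Vital relay 2 fails=occurs, Lower signal lamp 2 is out=not, Main track relay 2 is inoperative=not, C lamp driver 2 malfunctions=occurs → not all inputs occur → does not occur.
Detection branch lost [OR]: Secondary insulated joint is down=occurs, Auxiliary bond wire 2 is down=occurs, Signal drive down=not, Power supply 2 is out=occurs → at least one input occurs → occurs.
Interlocking logic down [AND]: Secondary interlocking CPU degraded=occurs, Detection branch lost=occurs, Main cable 2 stuck=occurs → all inputs occur → occurs.
Power stage 2 lost [AND]: Axle counter is inoperative=occurs, Interlocking logic down=occurs → all inputs occur → occurs.
Rail signal shows false clear [AND]: Track circuit unavailable=not, Power stage 2 lost=occurs, Redundant axle counter 2 trips=occurs → not all inputs occur → does not occur.

No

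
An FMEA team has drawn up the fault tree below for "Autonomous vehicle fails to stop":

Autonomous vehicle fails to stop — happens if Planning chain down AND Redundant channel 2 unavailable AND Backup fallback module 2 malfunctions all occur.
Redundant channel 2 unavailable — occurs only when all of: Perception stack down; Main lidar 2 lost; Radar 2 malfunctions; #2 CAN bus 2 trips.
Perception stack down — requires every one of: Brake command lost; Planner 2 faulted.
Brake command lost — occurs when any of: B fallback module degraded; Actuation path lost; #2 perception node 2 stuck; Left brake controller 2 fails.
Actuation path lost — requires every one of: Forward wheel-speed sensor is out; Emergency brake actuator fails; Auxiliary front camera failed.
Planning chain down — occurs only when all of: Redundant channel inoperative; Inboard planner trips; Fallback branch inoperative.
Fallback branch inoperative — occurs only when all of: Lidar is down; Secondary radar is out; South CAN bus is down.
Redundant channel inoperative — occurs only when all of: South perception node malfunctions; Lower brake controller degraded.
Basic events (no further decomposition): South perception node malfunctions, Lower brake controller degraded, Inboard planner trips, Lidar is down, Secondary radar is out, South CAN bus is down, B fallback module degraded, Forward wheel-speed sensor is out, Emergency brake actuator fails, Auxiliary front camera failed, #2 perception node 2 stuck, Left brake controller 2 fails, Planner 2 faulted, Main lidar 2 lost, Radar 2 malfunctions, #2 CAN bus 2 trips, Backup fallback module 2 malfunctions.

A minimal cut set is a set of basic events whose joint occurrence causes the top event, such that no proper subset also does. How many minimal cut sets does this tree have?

4

Redundant channel inoperative [AND]: one cut set from each child combined → 1 × 1 = 1 cut set(s).
Fallback branch inoperative [AND]: one cut set from each child combined → 1 × 1 × 1 = 1 cut set(s).
Planning chain down [AND]: one cut set from each child combined → 1 × 1 × 1 = 1 cut set(s).
Actuation path lost [AND]: one cut set from each child combined → 1 × 1 × 1 = 1 cut set(s).
Brake command lost [OR]: union of children's cut sets → 4 cut set(s).
Perception stack down [AND]: one cut set from each child combined → 4 × 1 = 4 cut set(s).
Redundant channel 2 unavailable [AND]: one cut set from each child combined → 4 × 1 × 1 × 1 = 4 cut set(s).
Autonomous vehicle fails to stop [AND]: one cut set from each child combined → 1 × 4 × 1 = 4 cut set(s).
Minimal cut sets: {#2 CAN bus 2 trips, B fallback module degraded, Backup fallback module 2 malfunctions, Inboard planner trips, Lidar is down, Lower brake controller degraded, Main lidar 2 lost, Planner 2 faulted, Radar 2 malfunctions, Secondary radar is out, South CAN bus is down, South perception node malfunctions}; {#2 CAN bus 2 trips, Auxiliary front camera failed, Backup fallback module 2 malfunctions, Emergency brake actuator fails, Forward wheel-speed sensor is out, Inboard planner trips, Lidar is down, Lower brake controller degraded, Main lidar 2 lost, Planner 2 faulted, Radar 2 malfunctions, Secondary radar is out, South CAN bus is down, South perception node malfunctions}; {#2 CAN bus 2 trips, #2 perception node 2 stuck, Backup fallback module 2 malfunctions, Inboard planner trips, Lidar is down, Lower brake controller degraded, Main lidar 2 lost, Planner 2 faulted, Radar 2 malfunctions, Secondary radar is out, South CAN bus is down, South perception node malfunctions}; {#2 CAN bus 2 trips, Backup fallback module 2 malfunctions, Inboard planner trips, Left brake controller 2 fails, Lidar is down, Lower brake controller degraded, Main lidar 2 lost, Planner 2 faulted, Radar 2 malfunctions, Secondary radar is out, South CAN bus is down, South perception node malfunctions}.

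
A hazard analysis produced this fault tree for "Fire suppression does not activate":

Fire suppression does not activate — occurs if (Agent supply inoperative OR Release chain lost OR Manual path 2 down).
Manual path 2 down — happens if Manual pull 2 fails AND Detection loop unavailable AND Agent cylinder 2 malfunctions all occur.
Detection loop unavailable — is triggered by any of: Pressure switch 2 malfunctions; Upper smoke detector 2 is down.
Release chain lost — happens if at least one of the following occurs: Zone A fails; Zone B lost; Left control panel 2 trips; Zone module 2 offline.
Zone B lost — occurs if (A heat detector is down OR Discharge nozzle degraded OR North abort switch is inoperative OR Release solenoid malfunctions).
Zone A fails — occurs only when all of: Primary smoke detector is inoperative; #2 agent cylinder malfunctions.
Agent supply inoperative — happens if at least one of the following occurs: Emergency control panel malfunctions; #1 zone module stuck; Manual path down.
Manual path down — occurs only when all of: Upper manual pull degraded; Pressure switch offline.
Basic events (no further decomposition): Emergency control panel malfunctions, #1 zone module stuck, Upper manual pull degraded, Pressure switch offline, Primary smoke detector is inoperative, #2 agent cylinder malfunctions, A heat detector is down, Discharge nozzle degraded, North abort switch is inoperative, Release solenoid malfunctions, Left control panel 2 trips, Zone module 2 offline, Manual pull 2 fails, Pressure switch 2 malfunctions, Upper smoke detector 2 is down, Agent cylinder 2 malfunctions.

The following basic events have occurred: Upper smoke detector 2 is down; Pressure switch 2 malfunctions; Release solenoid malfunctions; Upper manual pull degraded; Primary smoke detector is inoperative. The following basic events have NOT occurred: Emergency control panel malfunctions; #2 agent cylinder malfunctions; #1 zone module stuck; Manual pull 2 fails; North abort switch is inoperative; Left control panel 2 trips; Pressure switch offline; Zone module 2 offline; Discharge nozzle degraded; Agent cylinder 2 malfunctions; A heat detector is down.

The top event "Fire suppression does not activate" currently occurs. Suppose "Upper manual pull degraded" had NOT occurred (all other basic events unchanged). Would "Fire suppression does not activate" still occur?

Counterfactual: set "Upper manual pull degraded" to not occurred.
Manual path down [AND]: Upper manual pull degraded=not, Pressure switch offline=not → not all inputs occur → does not occur.
Agent supply inoperative [OR]: Emergency control panel malfunctions=not, #1 zone module stuck=not, Manual path down=not → no input occurs → does not occur.
Zone A fails [AND]: Primary smoke detector is inoperative=occurs, #2 agent cylinder malfunctions=not → not all inputs occur → does not occur.
Zone B lost [OR]: A heat detector is down=not, Discharge nozzle degraded=not, North abort switch is inoperative=not, Release solenoid malfunctions=occurs → at least one input occurs → occurs.
Release chain lost [OR]: Zone A fails=not, Zone B lost=occurs, Left control panel 2 trips=not, Zone module 2 offline=not → at least one input occurs → occurs.
Detection loop unavailable [OR]: Pressure switch 2 malfunctions=occurs, Upper smoke detector 2 is down=occurs → at least one input occurs → occurs.
Manual path 2 down [AND]: Manual pull 2 fails=not, Detection loop unavailable=occurs, Agent cylinder 2 malfunctions=not → not all inputs occur → does not occur.
Fire suppression does not activate [OR]: Agent supply inoperative=not, Release chain lost=occurs, Manual path 2 down=not → at least one input occurs → occurs.

Yes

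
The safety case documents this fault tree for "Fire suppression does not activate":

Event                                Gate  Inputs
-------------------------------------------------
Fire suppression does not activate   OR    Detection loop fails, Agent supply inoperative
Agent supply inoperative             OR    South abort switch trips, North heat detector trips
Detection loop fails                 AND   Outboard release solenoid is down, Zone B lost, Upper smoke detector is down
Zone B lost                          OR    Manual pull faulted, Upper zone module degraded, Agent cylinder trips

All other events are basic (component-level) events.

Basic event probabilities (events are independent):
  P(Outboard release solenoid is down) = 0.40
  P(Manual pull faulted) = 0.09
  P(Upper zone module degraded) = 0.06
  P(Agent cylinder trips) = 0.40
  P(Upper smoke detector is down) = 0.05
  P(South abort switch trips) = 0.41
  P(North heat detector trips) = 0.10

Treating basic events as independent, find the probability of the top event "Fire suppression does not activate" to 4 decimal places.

0.4742

P(Zone B lost) [OR] = 1 − (1−0.09) × (1−0.06) × (1−0.40) = 0.486760
P(Detection loop fails) [AND] = 0.40 × 0.486760 × 0.05 = 0.009735
P(Agent supply inoperative) [OR] = 1 − (1−0.41) × (1−0.10) = 0.469000
P(Fire suppression does not activate) [OR] = 1 − (1−0.009735) × (1−0.469000) = 0.474169
Rounded to 4 decimal places: P(Fire suppression does not activate) ≈ 0.4742.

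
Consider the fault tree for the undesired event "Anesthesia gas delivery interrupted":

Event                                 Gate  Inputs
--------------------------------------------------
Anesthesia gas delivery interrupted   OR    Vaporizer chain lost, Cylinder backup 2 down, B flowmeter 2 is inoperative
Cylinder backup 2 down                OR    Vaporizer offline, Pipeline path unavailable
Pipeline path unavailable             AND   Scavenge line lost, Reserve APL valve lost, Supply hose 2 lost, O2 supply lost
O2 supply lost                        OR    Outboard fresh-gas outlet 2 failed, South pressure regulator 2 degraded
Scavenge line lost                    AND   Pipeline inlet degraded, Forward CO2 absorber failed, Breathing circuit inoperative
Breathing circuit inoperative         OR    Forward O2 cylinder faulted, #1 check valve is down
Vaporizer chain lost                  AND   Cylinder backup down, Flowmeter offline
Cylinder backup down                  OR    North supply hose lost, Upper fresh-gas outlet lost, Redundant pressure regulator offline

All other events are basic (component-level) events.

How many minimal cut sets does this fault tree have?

Cylinder backup down [OR]: union of children's cut sets → 3 cut set(s).
Vaporizer chain lost [AND]: one cut set from each child combined → 3 × 1 = 3 cut set(s).
Breathing circuit inoperative [OR]: union of children's cut sets → 2 cut set(s).
Scavenge line lost [AND]: one cut set from each child combined → 1 × 1 × 2 = 2 cut set(s).
O2 supply lost [OR]: union of children's cut sets → 2 cut set(s).
Pipeline path unavailable [AND]: one cut set from each child combined → 2 × 1 × 1 × 2 = 4 cut set(s).
Cylinder backup 2 down [OR]: union of children's cut sets → 5 cut set(s).
Anesthesia gas delivery interrupted [OR]: union of children's cut sets → 9 cut set(s).
Minimal cut sets: {Flowmeter offline, North supply hose lost}; {Flowmeter offline, Upper fresh-gas outlet lost}; {Flowmeter offline, Redundant pressure regulator offline}; {Vaporizer offline}; {Forward CO2 absorber failed, Forward O2 cylinder faulted, Outboard fresh-gas outlet 2 failed, Pipeline inlet degraded, Reserve APL valve lost, Supply hose 2 lost}; {Forward CO2 absorber failed, Forward O2 cylinder faulted, Pipeline inlet degraded, Reserve APL valve lost, South pressure regulator 2 degraded, Supply hose 2 lost}; {#1 check valve is down, Forward CO2 absorber failed, Outboard fresh-gas outlet 2 failed, Pipeline inlet degraded, Reserve APL valve lost, Supply hose 2 lost}; {#1 check valve is down, Forward CO2 absorber failed, Pipeline inlet degraded, Reserve APL valve lost, South pressure regulator 2 degraded, Supply hose 2 lost}; {B flowmeter 2 is inoperative}.

9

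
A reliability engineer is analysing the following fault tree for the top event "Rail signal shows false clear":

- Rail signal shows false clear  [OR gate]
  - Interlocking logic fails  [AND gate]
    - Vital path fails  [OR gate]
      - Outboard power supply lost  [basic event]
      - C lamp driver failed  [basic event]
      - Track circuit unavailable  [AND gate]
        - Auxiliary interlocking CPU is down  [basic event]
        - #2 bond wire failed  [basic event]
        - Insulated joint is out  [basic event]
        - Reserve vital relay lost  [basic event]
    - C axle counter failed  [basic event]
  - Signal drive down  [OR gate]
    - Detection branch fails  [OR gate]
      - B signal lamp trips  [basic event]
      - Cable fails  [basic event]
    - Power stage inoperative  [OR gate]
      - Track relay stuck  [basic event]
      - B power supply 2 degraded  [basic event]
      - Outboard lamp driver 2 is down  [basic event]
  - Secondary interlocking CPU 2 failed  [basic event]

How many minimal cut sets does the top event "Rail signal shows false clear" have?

9

Track circuit unavailable [AND]: one cut set from each child combined → 1 × 1 × 1 × 1 = 1 cut set(s).
Vital path fails [OR]: union of children's cut sets → 3 cut set(s).
Interlocking logic fails [AND]: one cut set from each child combined → 3 × 1 = 3 cut set(s).
Detection branch fails [OR]: union of children's cut sets → 2 cut set(s).
Power stage inoperative [OR]: union of children's cut sets → 3 cut set(s).
Signal drive down [OR]: union of children's cut sets → 5 cut set(s).
Rail signal shows false clear [OR]: union of children's cut sets → 9 cut set(s).
Minimal cut sets: {C axle counter failed, Outboard power supply lost}; {C axle counter failed, C lamp driver failed}; {#2 bond wire failed, Auxiliary interlocking CPU is down, C axle counter failed, Insulated joint is out, Reserve vital relay lost}; {B signal lamp trips}; {Cable fails}; {Track relay stuck}; {B power supply 2 degraded}; {Outboard lamp driver 2 is down}; {Secondary interlocking CPU 2 failed}.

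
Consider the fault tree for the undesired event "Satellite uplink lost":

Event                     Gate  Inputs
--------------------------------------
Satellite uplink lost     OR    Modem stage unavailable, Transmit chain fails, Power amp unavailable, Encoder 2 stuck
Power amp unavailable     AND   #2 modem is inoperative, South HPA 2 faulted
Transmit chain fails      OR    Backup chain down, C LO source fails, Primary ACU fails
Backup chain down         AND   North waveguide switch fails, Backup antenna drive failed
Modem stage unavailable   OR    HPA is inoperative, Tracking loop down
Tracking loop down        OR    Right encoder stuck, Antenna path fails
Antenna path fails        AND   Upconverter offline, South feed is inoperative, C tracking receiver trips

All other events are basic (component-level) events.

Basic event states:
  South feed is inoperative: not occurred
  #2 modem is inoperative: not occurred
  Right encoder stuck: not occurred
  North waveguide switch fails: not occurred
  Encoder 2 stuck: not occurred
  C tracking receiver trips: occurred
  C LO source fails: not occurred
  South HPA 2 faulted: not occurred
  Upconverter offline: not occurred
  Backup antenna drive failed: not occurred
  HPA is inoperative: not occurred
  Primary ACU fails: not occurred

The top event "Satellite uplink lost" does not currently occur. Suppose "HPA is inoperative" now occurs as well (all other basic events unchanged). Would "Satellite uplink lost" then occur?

Yes

Counterfactual: set "HPA is inoperative" to occurred.
Antenna path fails [AND]: Upconverter offline=not, South feed is inoperative=not, C tracking receiver trips=occurs → not all inputs occur → does not occur.
Tracking loop down [OR]: Right encoder stuck=not, Antenna path fails=not → no input occurs → does not occur.
Modem stage unavailable [OR]: HPA is inoperative=occurs, Tracking loop down=not → at least one input occurs → occurs.
Backup chain down [AND]: North waveguide switch fails=not, Backup antenna drive failed=not → not all inputs occur → does not occur.
Transmit chain fails [OR]: Backup chain down=not, C LO source fails=not, Primary ACU fails=not → no input occurs → does not occur.
Power amp unavailable [AND]: #2 modem is inoperative=not, South HPA 2 faulted=not → not all inputs occur → does not occur.
Satellite uplink lost [OR]: Modem stage unavailable=occurs, Transmit chain fails=not, Power amp unavailable=not, Encoder 2 stuck=not → at least one input occurs → occurs.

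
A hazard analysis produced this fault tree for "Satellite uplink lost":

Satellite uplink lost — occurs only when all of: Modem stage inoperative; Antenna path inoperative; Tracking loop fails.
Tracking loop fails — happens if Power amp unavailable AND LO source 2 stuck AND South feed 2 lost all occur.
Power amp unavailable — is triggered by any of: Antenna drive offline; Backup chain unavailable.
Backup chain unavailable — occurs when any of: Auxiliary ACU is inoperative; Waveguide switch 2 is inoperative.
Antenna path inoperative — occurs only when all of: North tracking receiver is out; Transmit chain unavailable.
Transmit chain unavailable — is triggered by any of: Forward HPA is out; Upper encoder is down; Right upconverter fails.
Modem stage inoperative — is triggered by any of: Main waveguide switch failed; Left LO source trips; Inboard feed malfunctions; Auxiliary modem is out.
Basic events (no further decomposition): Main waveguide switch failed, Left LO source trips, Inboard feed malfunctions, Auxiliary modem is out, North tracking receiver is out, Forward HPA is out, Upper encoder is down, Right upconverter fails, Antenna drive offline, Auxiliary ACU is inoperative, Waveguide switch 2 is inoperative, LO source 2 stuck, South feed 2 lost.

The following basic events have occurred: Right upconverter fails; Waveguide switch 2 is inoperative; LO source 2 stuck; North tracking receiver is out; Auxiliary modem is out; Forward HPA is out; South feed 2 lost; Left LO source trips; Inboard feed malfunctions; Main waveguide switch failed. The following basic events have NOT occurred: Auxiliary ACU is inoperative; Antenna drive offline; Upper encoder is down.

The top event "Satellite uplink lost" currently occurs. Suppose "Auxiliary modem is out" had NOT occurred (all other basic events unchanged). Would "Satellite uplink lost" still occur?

Counterfactual: set "Auxiliary modem is out" to not occurred.
Modem stage inoperative [OR]: Main waveguide switch failed=occurs, Left LO source trips=occurs, Inboard feed malfunctions=occurs, Auxiliary modem is out=not → at least one input occurs → occurs.
Transmit chain unavailable [OR]: Forward HPA is out=occurs, Upper encoder is down=not, Right upconverter fails=occurs → at least one input occurs → occurs.
Antenna path inoperative [AND]: North tracking receiver is out=occurs, Transmit chain unavailable=occurs → all inputs occur → occurs.
Backup chain unavailable [OR]: Auxiliary ACU is inoperative=not, Waveguide switch 2 is inoperative=occurs → at least one input occurs → occurs.
Power amp unavailable [OR]: Antenna drive offline=not, Backup chain unavailable=occurs → at least one input occurs → occurs.
Tracking loop fails [AND]: Power amp unavailable=occurs, LO source 2 stuck=occurs, South feed 2 lost=occurs → all inputs occur → occurs.
Satellite uplink lost [AND]: Modem stage inoperative=occurs, Antenna path inoperative=occurs, Tracking loop fails=occurs → all inputs occur → occurs.

Yes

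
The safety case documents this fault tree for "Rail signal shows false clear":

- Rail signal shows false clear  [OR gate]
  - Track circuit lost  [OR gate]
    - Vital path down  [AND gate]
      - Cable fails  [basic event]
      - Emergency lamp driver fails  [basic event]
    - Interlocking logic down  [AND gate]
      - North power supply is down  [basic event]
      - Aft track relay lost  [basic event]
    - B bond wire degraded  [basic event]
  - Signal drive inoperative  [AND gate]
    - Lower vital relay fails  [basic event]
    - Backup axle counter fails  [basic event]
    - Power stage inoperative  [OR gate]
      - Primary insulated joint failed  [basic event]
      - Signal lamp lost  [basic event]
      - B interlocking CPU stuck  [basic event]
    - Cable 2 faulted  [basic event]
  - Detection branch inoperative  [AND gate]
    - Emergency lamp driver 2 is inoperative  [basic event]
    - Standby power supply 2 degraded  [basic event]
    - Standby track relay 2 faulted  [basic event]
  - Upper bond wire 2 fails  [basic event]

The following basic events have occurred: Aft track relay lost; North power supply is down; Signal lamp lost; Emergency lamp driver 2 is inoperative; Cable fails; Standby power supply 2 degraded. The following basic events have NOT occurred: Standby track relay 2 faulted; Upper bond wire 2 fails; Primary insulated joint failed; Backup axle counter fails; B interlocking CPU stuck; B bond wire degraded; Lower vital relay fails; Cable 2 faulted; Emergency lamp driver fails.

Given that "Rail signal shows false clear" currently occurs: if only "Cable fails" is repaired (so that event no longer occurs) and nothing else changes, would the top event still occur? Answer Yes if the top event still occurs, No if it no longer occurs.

Counterfactual: set "Cable fails" to not occurred.
Vital path down [AND]: Cable fails=not, Emergency lamp driver fails=not → not all inputs occur → does not occur.
Interlocking logic down [AND]: North power supply is down=occurs, Aft track relay lost=occurs → all inputs occur → occurs.
Track circuit lost [OR]: Vital path down=not, Interlocking logic down=occurs, B bond wire degraded=not → at least one input occurs → occurs.
Power stage inoperative [OR]: Primary insulated joint failed=not, Signal lamp lost=occurs, B interlocking CPU stuck=not → at least one input occurs → occurs.
Signal drive inoperative [AND]: Lower vital relay fails=not, Backup axle counter fails=not, Power stage inoperative=occurs, Cable 2 faulted=not → not all inputs occur → does not occur.
Detection branch inoperative [AND]: Emergency lamp driver 2 is inoperative=occurs, Standby power supply 2 degraded=occurs, Standby track relay 2 faulted=not → not all inputs occur → does not occur.
Rail signal shows false clear [OR]: Track circuit lost=occurs, Signal drive inoperative=not, Detection branch inoperative=not, Upper bond wire 2 fails=not → at least one input occurs → occurs.

Yes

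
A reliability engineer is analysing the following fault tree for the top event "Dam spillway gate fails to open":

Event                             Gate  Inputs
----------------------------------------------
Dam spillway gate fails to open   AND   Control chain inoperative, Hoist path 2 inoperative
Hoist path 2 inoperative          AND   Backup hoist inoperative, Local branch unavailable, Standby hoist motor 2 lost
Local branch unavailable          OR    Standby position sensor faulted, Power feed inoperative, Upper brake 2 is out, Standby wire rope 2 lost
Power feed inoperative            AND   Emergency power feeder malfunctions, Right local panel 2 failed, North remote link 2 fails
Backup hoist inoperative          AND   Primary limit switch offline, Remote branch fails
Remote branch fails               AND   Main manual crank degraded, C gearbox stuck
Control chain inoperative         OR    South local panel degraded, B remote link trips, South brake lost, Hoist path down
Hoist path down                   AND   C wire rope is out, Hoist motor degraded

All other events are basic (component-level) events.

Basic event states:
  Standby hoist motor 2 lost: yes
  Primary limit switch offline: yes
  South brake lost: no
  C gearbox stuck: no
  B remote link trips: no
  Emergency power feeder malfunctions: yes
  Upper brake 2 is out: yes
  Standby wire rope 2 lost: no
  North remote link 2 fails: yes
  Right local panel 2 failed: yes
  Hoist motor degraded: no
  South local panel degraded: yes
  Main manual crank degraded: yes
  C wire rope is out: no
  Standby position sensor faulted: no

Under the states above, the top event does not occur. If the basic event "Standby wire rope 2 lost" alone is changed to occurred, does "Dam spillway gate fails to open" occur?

Counterfactual: set "Standby wire rope 2 lost" to occurred.
Hoist path down [AND]: C wire rope is out=not, Hoist motor degraded=not → not all inputs occur → does not occur.
Control chain inoperative [OR]: South local panel degraded=occurs, B remote link trips=not, South brake lost=not, Hoist path down=not → at least one input occurs → occurs.
Remote branch fails [AND]: Main manual crank degraded=occurs, C gearbox stuck=not → not all inputs occur → does not occur.
Backup hoist inoperative [AND]: Primary limit switch offline=occurs, Remote branch fails=not → not all inputs occur → does not occur.
Power feed inoperative [AND]: Emergency power feeder malfunctions=occurs, Right local panel 2 failed=occurs, North remote link 2 fails=occurs → all inputs occur → occurs.
Local branch unavailable [OR]: Standby position sensor faulted=not, Power feed inoperative=occurs, Upper brake 2 is out=occurs, Standby wire rope 2 lost=occurs → at least one input occurs → occurs.
Hoist path 2 inoperative [AND]: Backup hoist inoperative=not, Local branch unavailable=occurs, Standby hoist motor 2 lost=occurs → not all inputs occur → does not occur.
Dam spillway gate fails to open [AND]: Control chain inoperative=occurs, Hoist path 2 inoperative=not → not all inputs occur → does not occur.

No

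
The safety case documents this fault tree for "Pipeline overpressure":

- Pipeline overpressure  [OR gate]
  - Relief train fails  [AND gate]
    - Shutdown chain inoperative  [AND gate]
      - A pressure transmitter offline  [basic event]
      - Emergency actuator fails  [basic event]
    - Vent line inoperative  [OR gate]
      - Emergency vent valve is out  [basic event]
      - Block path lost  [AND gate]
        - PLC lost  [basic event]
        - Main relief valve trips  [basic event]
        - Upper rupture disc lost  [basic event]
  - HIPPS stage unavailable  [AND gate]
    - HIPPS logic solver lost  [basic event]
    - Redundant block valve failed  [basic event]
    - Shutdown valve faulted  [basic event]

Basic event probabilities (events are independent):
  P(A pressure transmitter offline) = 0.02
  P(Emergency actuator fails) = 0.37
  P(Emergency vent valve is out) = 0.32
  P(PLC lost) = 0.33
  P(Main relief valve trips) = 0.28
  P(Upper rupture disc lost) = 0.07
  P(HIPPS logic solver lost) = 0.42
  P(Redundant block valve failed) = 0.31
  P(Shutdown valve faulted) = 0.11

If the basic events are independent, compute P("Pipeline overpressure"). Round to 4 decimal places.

P(Shutdown chain inoperative) [AND] = 0.02 × 0.37 = 0.007400
P(Block path lost) [AND] = 0.33 × 0.28 × 0.07 = 0.006468
P(Vent line inoperative) [OR] = 1 − (1−0.32) × (1−0.006468) = 0.324398
P(Relief train fails) [AND] = 0.007400 × 0.324398 = 0.002401
P(HIPPS stage unavailable) [AND] = 0.42 × 0.31 × 0.11 = 0.014322
P(Pipeline overpressure) [OR] = 1 − (1−0.002401) × (1−0.014322) = 0.016689
Rounded to 4 decimal places: P(Pipeline overpressure) ≈ 0.0167.

0.0167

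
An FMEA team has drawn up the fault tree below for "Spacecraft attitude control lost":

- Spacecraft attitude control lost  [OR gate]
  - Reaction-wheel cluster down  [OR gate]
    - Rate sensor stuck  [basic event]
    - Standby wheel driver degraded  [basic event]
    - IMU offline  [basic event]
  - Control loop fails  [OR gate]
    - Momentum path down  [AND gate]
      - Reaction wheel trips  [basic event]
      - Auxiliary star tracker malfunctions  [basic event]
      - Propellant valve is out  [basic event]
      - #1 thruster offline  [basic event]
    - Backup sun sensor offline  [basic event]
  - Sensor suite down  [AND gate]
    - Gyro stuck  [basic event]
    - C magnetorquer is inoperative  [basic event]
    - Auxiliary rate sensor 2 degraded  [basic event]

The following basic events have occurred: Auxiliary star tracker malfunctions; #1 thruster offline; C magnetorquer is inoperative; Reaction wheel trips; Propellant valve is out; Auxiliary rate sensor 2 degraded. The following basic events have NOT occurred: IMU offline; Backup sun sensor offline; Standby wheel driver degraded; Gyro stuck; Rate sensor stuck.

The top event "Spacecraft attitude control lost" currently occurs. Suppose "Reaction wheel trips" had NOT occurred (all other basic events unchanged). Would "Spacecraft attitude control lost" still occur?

No

Counterfactual: set "Reaction wheel trips" to not occurred.
Reaction-wheel cluster down [OR]: Rate sensor stuck=not, Standby wheel driver degraded=not, IMU offline=not → no input occurs → does not occur.
Momentum path down [AND]: Reaction wheel trips=not, Auxiliary star tracker malfunctions=occurs, Propellant valve is out=occurs, #1 thruster offline=occurs → not all inputs occur → does not occur.
Control loop fails [OR]: Momentum path down=not, Backup sun sensor offline=not → no input occurs → does not occur.
Sensor suite down [AND]: Gyro stuck=not, C magnetorquer is inoperative=occurs, Auxiliary rate sensor 2 degraded=occurs → not all inputs occur → does not occur.
Spacecraft attitude control lost [OR]: Reaction-wheel cluster down=not, Control loop fails=not, Sensor suite down=not → no input occurs → does not occur.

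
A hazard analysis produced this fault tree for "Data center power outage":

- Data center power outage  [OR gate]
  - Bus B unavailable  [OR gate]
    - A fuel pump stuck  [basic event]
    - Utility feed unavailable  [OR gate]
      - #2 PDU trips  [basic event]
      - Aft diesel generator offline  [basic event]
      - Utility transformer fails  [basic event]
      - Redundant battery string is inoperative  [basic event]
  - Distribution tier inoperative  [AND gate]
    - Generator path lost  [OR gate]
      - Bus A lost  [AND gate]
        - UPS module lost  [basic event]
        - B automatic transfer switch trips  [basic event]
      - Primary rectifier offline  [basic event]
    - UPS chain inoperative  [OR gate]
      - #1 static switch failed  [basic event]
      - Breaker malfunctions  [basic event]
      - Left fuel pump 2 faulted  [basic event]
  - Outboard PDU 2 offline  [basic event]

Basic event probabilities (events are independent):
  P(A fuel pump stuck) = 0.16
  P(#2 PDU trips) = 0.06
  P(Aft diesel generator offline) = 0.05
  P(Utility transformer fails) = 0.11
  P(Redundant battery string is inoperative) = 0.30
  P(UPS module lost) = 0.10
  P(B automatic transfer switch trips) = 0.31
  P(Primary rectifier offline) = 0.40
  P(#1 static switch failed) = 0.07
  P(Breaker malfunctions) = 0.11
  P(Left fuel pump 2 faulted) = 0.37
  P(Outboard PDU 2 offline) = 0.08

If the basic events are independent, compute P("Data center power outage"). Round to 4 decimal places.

P(Utility feed unavailable) [OR] = 1 − (1−0.06) × (1−0.05) × (1−0.11) × (1−0.30) = 0.443661
P(Bus B unavailable) [OR] = 1 − (1−0.16) × (1−0.443661) = 0.532675
P(Bus A lost) [AND] = 0.10 × 0.31 = 0.031000
P(Generator path lost) [OR] = 1 − (1−0.031000) × (1−0.40) = 0.418600
P(UPS chain inoperative) [OR] = 1 − (1−0.07) × (1−0.11) × (1−0.37) = 0.478549
P(Distribution tier inoperative) [AND] = 0.418600 × 0.478549 = 0.200321
P(Data center power outage) [OR] = 1 − (1−0.532675) × (1−0.200321) × (1−0.08) = 0.656187
Rounded to 4 decimal places: P(Data center power outage) ≈ 0.6562.

0.6562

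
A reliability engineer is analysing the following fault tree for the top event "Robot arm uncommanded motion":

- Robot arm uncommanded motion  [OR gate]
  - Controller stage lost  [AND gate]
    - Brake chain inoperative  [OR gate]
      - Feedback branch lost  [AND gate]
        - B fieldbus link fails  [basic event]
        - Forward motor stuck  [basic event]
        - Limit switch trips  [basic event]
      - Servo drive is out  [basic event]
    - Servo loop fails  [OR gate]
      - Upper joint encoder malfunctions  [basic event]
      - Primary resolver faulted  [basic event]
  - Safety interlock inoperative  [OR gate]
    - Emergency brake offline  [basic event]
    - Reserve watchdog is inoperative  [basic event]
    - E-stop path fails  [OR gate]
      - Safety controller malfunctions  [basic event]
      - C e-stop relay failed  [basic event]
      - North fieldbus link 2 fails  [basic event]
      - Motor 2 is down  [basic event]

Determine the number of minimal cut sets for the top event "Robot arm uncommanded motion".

10

Feedback branch lost [AND]: one cut set from each child combined → 1 × 1 × 1 = 1 cut set(s).
Brake chain inoperative [OR]: union of children's cut sets → 2 cut set(s).
Servo loop fails [OR]: union of children's cut sets → 2 cut set(s).
Controller stage lost [AND]: one cut set from each child combined → 2 × 2 = 4 cut set(s).
E-stop path fails [OR]: union of children's cut sets → 4 cut set(s).
Safety interlock inoperative [OR]: union of children's cut sets → 6 cut set(s).
Robot arm uncommanded motion [OR]: union of children's cut sets → 10 cut set(s).
Minimal cut sets: {B fieldbus link fails, Forward motor stuck, Limit switch trips, Upper joint encoder malfunctions}; {B fieldbus link fails, Forward motor stuck, Limit switch trips, Primary resolver faulted}; {Servo drive is out, Upper joint encoder malfunctions}; {Primary resolver faulted, Servo drive is out}; {Emergency brake offline}; {Reserve watchdog is inoperative}; {Safety controller malfunctions}; {C e-stop relay failed}; {North fieldbus link 2 fails}; {Motor 2 is down}.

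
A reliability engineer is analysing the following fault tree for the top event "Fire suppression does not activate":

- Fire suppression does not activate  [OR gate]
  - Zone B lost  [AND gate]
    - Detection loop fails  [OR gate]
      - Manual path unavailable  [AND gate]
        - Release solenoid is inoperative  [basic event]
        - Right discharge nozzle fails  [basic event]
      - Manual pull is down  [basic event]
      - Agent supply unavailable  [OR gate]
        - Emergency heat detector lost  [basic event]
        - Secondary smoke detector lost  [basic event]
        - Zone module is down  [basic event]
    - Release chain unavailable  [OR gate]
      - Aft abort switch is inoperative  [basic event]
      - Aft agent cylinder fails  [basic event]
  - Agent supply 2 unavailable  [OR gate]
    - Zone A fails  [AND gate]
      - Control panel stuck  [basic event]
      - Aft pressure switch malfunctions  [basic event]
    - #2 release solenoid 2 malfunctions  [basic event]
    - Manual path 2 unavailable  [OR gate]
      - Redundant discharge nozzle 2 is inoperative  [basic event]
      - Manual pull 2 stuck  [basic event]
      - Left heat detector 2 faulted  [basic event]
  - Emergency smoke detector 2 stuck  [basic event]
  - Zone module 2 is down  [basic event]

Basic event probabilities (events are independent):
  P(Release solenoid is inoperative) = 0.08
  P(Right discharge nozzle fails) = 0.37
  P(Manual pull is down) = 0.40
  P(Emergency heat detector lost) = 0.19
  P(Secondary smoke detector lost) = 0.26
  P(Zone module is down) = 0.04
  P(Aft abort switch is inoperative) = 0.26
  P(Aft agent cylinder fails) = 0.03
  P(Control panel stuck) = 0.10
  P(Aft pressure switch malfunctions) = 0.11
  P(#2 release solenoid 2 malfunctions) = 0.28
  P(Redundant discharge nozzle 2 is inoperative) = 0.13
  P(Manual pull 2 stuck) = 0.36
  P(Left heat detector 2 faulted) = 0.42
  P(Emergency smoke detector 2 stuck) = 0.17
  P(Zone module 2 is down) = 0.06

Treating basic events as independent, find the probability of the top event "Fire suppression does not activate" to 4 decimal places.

P(Manual path unavailable) [AND] = 0.08 × 0.37 = 0.029600
P(Agent supply unavailable) [OR] = 1 − (1−0.19) × (1−0.26) × (1−0.04) = 0.424576
P(Detection loop fails) [OR] = 1 − (1−0.029600) × (1−0.40) × (1−0.424576) = 0.664965
P(Release chain unavailable) [OR] = 1 − (1−0.26) × (1−0.03) = 0.282200
P(Zone B lost) [AND] = 0.664965 × 0.282200 = 0.187653
P(Zone A fails) [AND] = 0.10 × 0.11 = 0.011000
P(Manual path 2 unavailable) [OR] = 1 − (1−0.13) × (1−0.36) × (1−0.42) = 0.677056
P(Agent supply 2 unavailable) [OR] = 1 − (1−0.011000) × (1−0.28) × (1−0.677056) = 0.770038
P(Fire suppression does not activate) [OR] = 1 − (1−0.187653) × (1−0.770038) × (1−0.17) × (1−0.06) = 0.854252
Rounded to 4 decimal places: P(Fire suppression does not activate) ≈ 0.8543.

0.8543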